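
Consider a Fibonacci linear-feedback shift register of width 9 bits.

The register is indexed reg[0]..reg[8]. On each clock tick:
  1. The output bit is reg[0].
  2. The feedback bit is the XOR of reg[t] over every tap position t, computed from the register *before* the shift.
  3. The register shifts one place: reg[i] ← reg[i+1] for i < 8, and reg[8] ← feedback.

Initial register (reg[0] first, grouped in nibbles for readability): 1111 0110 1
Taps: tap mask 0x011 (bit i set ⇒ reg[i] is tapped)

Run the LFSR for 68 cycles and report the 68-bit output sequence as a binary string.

11110110110011010000111011110000111111111000001111011111000101110011

tick  register→output (feedback)
  0  111101101→1 (1)
  1  111011011→1 (0)
  2  110110110→1 (0)
  3  101101100→1 (1)
  4  011011001→0 (1)
  5  110110011→1 (0)
  6  101100110→1 (1)
  7  011001101→0 (0)
  8  110011010→1 (0)
  9  100110100→1 (0)
 10  001101000→0 (0)
 11  011010000→0 (1)
 12  110100001→1 (1)
 13  101000011→1 (1)
 14  010000111→0 (0)
 15  100001110→1 (1)
 16  000011101→0 (1)
 17  000111011→0 (1)
 18  001110111→0 (1)
 19  011101111→0 (0)
 20  111011110→1 (0)
 21  110111100→1 (0)
 22  101111000→1 (0)
 23  011110000→0 (1)
 24  111100001→1 (1)
 25  111000011→1 (1)
 26  110000111→1 (1)
 27  100001111→1 (1)
 28  000011111→0 (1)
 29  000111111→0 (1)
 30  001111111→0 (1)
 31  011111111→0 (1)
 32  111111111→1 (0)
 33  111111110→1 (0)
 34  111111100→1 (0)
 35  111111000→1 (0)
 36  111110000→1 (0)
 37  111100000→1 (1)
 38  111000001→1 (1)
 39  110000011→1 (1)
 40  100000111→1 (1)
 41  000001111→0 (0)
 42  000011110→0 (1)
 43  000111101→0 (1)
 44  001111011→0 (1)
 45  011110111→0 (1)
 46  111101111→1 (1)
 47  111011111→1 (0)
 48  110111110→1 (0)
 49  101111100→1 (0)
 50  011111000→0 (1)
 51  111110001→1 (0)
 52  111100010→1 (1)
 53  111000101→1 (1)
 54  110001011→1 (1)
 55  100010111→1 (0)
 56  000101110→0 (0)
 57  001011100→0 (1)
 58  010111001→0 (1)
 59  101110011→1 (0)
 60  011100110→0 (0)
 61  111001100→1 (1)
 62  110011001→1 (0)
 63  100110010→1 (0)
 64  001100100→0 (0)
 65  011001000→0 (0)
 66  110010000→1 (0)
 67  100100000→1 (1)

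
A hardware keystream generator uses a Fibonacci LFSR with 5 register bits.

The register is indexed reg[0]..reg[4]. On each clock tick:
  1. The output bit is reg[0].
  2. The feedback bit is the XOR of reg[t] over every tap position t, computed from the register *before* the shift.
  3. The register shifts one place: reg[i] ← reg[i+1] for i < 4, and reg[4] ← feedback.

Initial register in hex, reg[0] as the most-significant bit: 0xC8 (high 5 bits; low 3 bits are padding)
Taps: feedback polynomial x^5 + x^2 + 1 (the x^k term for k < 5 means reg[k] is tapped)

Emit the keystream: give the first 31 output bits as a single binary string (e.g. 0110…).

1100111110001101110101000010010

step | reg (before) | out | fb
   0 | 11001 | 1 | 1
   1 | 10011 | 1 | 1
   2 | 00111 | 0 | 1
   3 | 01111 | 0 | 1
   4 | 11111 | 1 | 0
   5 | 11110 | 1 | 0
   6 | 11100 | 1 | 0
   7 | 11000 | 1 | 1
   8 | 10001 | 1 | 1
   9 | 00011 | 0 | 0
  10 | 00110 | 0 | 1
  11 | 01101 | 0 | 1
  12 | 11011 | 1 | 1
  13 | 10111 | 1 | 0
  14 | 01110 | 0 | 1
  15 | 11101 | 1 | 0
  16 | 11010 | 1 | 1
  17 | 10101 | 1 | 0
  18 | 01010 | 0 | 0
  19 | 10100 | 1 | 0
  20 | 01000 | 0 | 0
  21 | 10000 | 1 | 1
  22 | 00001 | 0 | 0
  23 | 00010 | 0 | 0
  24 | 00100 | 0 | 1
  25 | 01001 | 0 | 0
  26 | 10010 | 1 | 1
  27 | 00101 | 0 | 1
  28 | 01011 | 0 | 0
  29 | 10110 | 1 | 0
  30 | 01100 | 0 | 1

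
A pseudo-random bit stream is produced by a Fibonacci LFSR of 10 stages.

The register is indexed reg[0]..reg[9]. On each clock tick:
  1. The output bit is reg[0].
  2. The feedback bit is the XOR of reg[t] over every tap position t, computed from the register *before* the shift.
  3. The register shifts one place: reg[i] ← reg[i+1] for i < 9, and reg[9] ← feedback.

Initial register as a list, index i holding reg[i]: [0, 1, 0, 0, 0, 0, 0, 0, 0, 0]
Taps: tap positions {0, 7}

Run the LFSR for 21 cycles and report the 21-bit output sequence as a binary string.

k : reg_k → out_k, fb_k
0: 0100000000 → 0, fb=0
1: 1000000000 → 1, fb=1
2: 0000000001 → 0, fb=0
3: 0000000010 → 0, fb=0
4: 0000000100 → 0, fb=1
5: 0000001001 → 0, fb=0
6: 0000010010 → 0, fb=0
7: 0000100100 → 0, fb=1
8: 0001001001 → 0, fb=0
9: 0010010010 → 0, fb=0
10: 0100100100 → 0, fb=1
11: 1001001001 → 1, fb=1
12: 0010010011 → 0, fb=0
13: 0100100110 → 0, fb=1
14: 1001001101 → 1, fb=0
15: 0010011010 → 0, fb=0
16: 0100110100 → 0, fb=1
17: 1001101001 → 1, fb=1
18: 0011010011 → 0, fb=0
19: 0110100110 → 0, fb=1
20: 1101001101 → 1, fb=0

010000000001001001001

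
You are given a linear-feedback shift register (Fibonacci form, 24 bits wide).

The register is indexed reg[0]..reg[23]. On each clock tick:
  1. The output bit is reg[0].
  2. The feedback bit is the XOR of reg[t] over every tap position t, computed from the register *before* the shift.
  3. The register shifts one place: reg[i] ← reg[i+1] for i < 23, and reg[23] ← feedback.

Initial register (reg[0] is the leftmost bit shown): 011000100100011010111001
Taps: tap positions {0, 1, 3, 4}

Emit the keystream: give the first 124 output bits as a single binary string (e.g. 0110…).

0110001001000110101110011001000010010101100111110011110001001011101010110110001000111011000100001001010000100100101111000101

k : reg_k → out_k, fb_k
0: 011000100100011010111001 → 0, fb=1
1: 110001001000110101110011 → 1, fb=0
2: 100010010001101011100110 → 1, fb=0
3: 000100100011010111001100 → 0, fb=1
4: 001001000110101110011001 → 0, fb=0
5: 010010001101011100110010 → 0, fb=0
6: 100100011010111001100100 → 1, fb=0
7: 001000110101110011001000 → 0, fb=0
8: 010001101011100110010000 → 0, fb=1
9: 100011010111001100100001 → 1, fb=0
10: 000110101110011001000010 → 0, fb=0
11: 001101011100110010000100 → 0, fb=1
12: 011010111001100100001001 → 0, fb=0
13: 110101110011001000010010 → 1, fb=1
14: 101011100110010000100101 → 1, fb=0
15: 010111001100100001001010 → 0, fb=1
16: 101110011001000010010101 → 1, fb=1
17: 011100110010000100101011 → 0, fb=0
18: 111001100100001001010110 → 1, fb=0
19: 110011001000010010101100 → 1, fb=1
20: 100110010000100101011001 → 1, fb=1
21: 001100100001001010110011 → 0, fb=1
22: 011001000010010101100111 → 0, fb=1
23: 110010000100101011001111 → 1, fb=1
24: 100100001001010110011111 → 1, fb=0
25: 001000010010101100111110 → 0, fb=0
26: 010000100101011001111100 → 0, fb=1
27: 100001001010110011111001 → 1, fb=1
28: 000010010101100111110011 → 0, fb=1
29: 000100101011001111100111 → 0, fb=1
30: 001001010110011111001111 → 0, fb=0
31: 010010101100111110011110 → 0, fb=0
32: 100101011001111100111100 → 1, fb=0
33: 001010110011111001111000 → 0, fb=1
34: 010101100111110011110001 → 0, fb=0
35: 101011001111100111100010 → 1, fb=0
36: 010110011111001111000100 → 0, fb=1
37: 101100111110011110001001 → 1, fb=0
38: 011001111100111100010010 → 0, fb=1
39: 110011111001111000100101 → 1, fb=1
40: 100111110011110001001011 → 1, fb=1
41: 001111100111100010010111 → 0, fb=0
42: 011111001111000100101110 → 0, fb=1
43: 111110011110001001011101 → 1, fb=0
44: 111100111100010010111010 → 1, fb=1
45: 111001111000100101110101 → 1, fb=0
46: 110011110001001011101010 → 1, fb=1
47: 100111100010010111010101 → 1, fb=1
48: 001111000100101110101011 → 0, fb=0
49: 011110001001011101010110 → 0, fb=1
50: 111100010010111010101101 → 1, fb=1
51: 111000100101110101011011 → 1, fb=0
52: 110001001011101010110110 → 1, fb=0
53: 100010010111010101101100 → 1, fb=0
54: 000100101110101011011000 → 0, fb=1
55: 001001011101010110110001 → 0, fb=0
56: 010010111010101101100010 → 0, fb=0
57: 100101110101011011000100 → 1, fb=0
58: 001011101010110110001000 → 0, fb=1
59: 010111010101101100010001 → 0, fb=1
60: 101110101011011000100011 → 1, fb=1
61: 011101010110110001000111 → 0, fb=0
62: 111010101101100010001110 → 1, fb=1
63: 110101011011000100011101 → 1, fb=1
64: 101010110110001000111011 → 1, fb=0
65: 010101101100010001110110 → 0, fb=0
66: 101011011000100011101100 → 1, fb=0
67: 010110110001000111011000 → 0, fb=1
68: 101101100010001110110001 → 1, fb=0
69: 011011000100011101100010 → 0, fb=0
70: 110110001000111011000100 → 1, fb=0
71: 101100010001110110001000 → 1, fb=0
72: 011000100011101100010000 → 0, fb=1
73: 110001000111011000100001 → 1, fb=0
74: 100010001110110001000010 → 1, fb=0
75: 000100011101100010000100 → 0, fb=1
76: 001000111011000100001001 → 0, fb=0
77: 010001110110001000010010 → 0, fb=1
78: 100011101100010000100101 → 1, fb=0
79: 000111011000100001001010 → 0, fb=0
80: 001110110001000010010100 → 0, fb=0
81: 011101100010000100101000 → 0, fb=0
82: 111011000100001001010000 → 1, fb=1
83: 110110001000010010100001 → 1, fb=0
84: 101100010000100101000010 → 1, fb=0
85: 011000100001001010000100 → 0, fb=1
86: 110001000010010100001001 → 1, fb=0
87: 100010000100101000010010 → 1, fb=0
88: 000100001001010000100100 → 0, fb=1
89: 001000010010100001001001 → 0, fb=0
90: 010000100101000010010010 → 0, fb=1
91: 100001001010000100100101 → 1, fb=1
92: 000010010100001001001011 → 0, fb=1
93: 000100101000010010010111 → 0, fb=1
94: 001001010000100100101111 → 0, fb=0
95: 010010100001001001011110 → 0, fb=0
96: 100101000010010010111100 → 1, fb=0
97: 001010000100100101111000 → 0, fb=1
98: 010100001001001011110001 → 0, fb=0
99: 101000010010010111100010 → 1, fb=1
100: 010000100100101111000101 → 0, fb=1
101: 100001001001011110001011 → 1, fb=1
102: 000010010010111100010111 → 0, fb=1
103: 000100100101111000101111 → 0, fb=1
104: 001001001011110001011111 → 0, fb=0
105: 010010010111100010111110 → 0, fb=0
106: 100100101111000101111100 → 1, fb=0
107: 001001011110001011111000 → 0, fb=0
108: 010010111100010111110000 → 0, fb=0
109: 100101111000101111100000 → 1, fb=0
110: 001011110001011111000000 → 0, fb=1
111: 010111100010111110000001 → 0, fb=1
112: 101111000101111100000011 → 1, fb=1
113: 011110001011111000000111 → 0, fb=1
114: 111100010111110000001111 → 1, fb=1
115: 111000101111100000011111 → 1, fb=0
116: 110001011111000000111110 → 1, fb=0
117: 100010111110000001111100 → 1, fb=0
118: 000101111100000011111000 → 0, fb=1
119: 001011111000000111110001 → 0, fb=1
120: 010111110000001111100011 → 0, fb=1
121: 101111100000011111000111 → 1, fb=1
122: 011111000000111110001111 → 0, fb=1
123: 111110000001111100011111 → 1, fb=0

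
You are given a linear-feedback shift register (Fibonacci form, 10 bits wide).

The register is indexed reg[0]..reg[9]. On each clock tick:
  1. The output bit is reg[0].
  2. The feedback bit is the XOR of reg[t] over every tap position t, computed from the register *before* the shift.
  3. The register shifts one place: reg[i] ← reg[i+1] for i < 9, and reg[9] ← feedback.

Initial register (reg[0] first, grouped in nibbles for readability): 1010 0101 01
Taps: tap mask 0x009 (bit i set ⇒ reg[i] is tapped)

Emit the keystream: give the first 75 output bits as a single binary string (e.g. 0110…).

101001010110001110011111110110000100011010011100100111100001101110110001100

tick  register→output (feedback)
  0  1010010101→1 (1)
  1  0100101011→0 (0)
  2  1001010110→1 (0)
  3  0010101100→0 (0)
  4  0101011000→0 (1)
  5  1010110001→1 (1)
  6  0101100011→0 (1)
  7  1011000111→1 (0)
  8  0110001110→0 (0)
  9  1100011100→1 (1)
 10  1000111001→1 (1)
 11  0001110011→0 (1)
 12  0011100111→0 (1)
 13  0111001111→0 (1)
 14  1110011111→1 (1)
 15  1100111111→1 (1)
 16  1001111111→1 (0)
 17  0011111110→0 (1)
 18  0111111101→0 (1)
 19  1111111011→1 (0)
 20  1111110110→1 (0)
 21  1111101100→1 (0)
 22  1111011000→1 (0)
 23  1110110000→1 (1)
 24  1101100001→1 (0)
 25  1011000010→1 (0)
 26  0110000100→0 (0)
 27  1100001000→1 (1)
 28  1000010001→1 (1)
 29  0000100011→0 (0)
 30  0001000110→0 (1)
 31  0010001101→0 (0)
 32  0100011010→0 (0)
 33  1000110100→1 (1)
 34  0001101001→0 (1)
 35  0011010011→0 (1)
 36  0110100111→0 (0)
 37  1101001110→1 (0)
 38  1010011100→1 (1)
 39  0100111001→0 (0)
 40  1001110010→1 (0)
 41  0011100100→0 (1)
 42  0111001001→0 (1)
 43  1110010011→1 (1)
 44  1100100111→1 (1)
 45  1001001111→1 (0)
 46  0010011110→0 (0)
 47  0100111100→0 (0)
 48  1001111000→1 (0)
 49  0011110000→0 (1)
 50  0111100001→0 (1)
 51  1111000011→1 (0)
 52  1110000110→1 (1)
 53  1100001101→1 (1)
 54  1000011011→1 (1)
 55  0000110111→0 (0)
 56  0001101110→0 (1)
 57  0011011101→0 (1)
 58  0110111011→0 (0)
 59  1101110110→1 (0)
 60  1011101100→1 (0)
 61  0111011000→0 (1)
 62  1110110001→1 (1)
 63  1101100011→1 (0)
 64  1011000110→1 (0)
 65  0110001100→0 (0)
 66  1100011000→1 (1)
 67  1000110001→1 (1)
 68  0001100011→0 (1)
 69  0011000111→0 (1)
 70  0110001111→0 (0)
 71  1100011110→1 (1)
 72  1000111101→1 (1)
 73  0001111011→0 (1)
 74  0011110111→0 (1)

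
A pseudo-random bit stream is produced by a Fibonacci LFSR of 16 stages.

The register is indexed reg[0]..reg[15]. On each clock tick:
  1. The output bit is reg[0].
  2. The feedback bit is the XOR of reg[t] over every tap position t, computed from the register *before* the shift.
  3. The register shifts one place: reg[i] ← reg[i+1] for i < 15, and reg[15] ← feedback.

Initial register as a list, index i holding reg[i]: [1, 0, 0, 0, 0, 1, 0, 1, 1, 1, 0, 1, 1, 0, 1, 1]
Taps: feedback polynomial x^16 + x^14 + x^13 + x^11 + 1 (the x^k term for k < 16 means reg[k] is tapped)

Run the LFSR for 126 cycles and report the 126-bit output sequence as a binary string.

100001011101101111010100110100111100001000000011011011110100000100000110001110011001111010110111000001111001111111111001001111

k : reg_k → out_k, fb_k
0: 1000010111011011 → 1, fb=1
1: 0000101110110111 → 0, fb=1
2: 0001011101101111 → 0, fb=0
3: 0010111011011110 → 0, fb=1
4: 0101110110111101 → 0, fb=0
5: 1011101101111010 → 1, fb=1
6: 0111011011110101 → 0, fb=0
7: 1110110111101010 → 1, fb=0
8: 1101101111010100 → 1, fb=1
9: 1011011110101001 → 1, fb=1
10: 0110111101010011 → 0, fb=0
11: 1101111010100110 → 1, fb=1
12: 1011110101001101 → 1, fb=0
13: 0111101010011010 → 0, fb=0
14: 1111010100110100 → 1, fb=1
15: 1110101001101001 → 1, fb=1
16: 1101010011010011 → 1, fb=1
17: 1010100110100111 → 1, fb=1
18: 0101001101001111 → 0, fb=0
19: 1010011010011110 → 1, fb=0
20: 0100110100111100 → 0, fb=0
21: 1001101001111000 → 1, fb=0
22: 0011010011110000 → 0, fb=1
23: 0110100111100001 → 0, fb=0
24: 1101001111000010 → 1, fb=0
25: 1010011110000100 → 1, fb=0
26: 0100111100001000 → 0, fb=0
27: 1001111000010000 → 1, fb=0
28: 0011110000100000 → 0, fb=0
29: 0111100001000000 → 0, fb=0
30: 1111000010000000 → 1, fb=1
31: 1110000100000001 → 1, fb=1
32: 1100001000000011 → 1, fb=0
33: 1000010000000110 → 1, fb=1
34: 0000100000001101 → 0, fb=1
35: 0001000000011011 → 0, fb=0
36: 0010000000110110 → 0, fb=1
37: 0100000001101101 → 0, fb=1
38: 1000000011011011 → 1, fb=1
39: 0000000110110111 → 0, fb=1
40: 0000001101101111 → 0, fb=0
41: 0000011011011110 → 0, fb=1
42: 0000110110111101 → 0, fb=0
43: 0001101101111010 → 0, fb=0
44: 0011011011110100 → 0, fb=0
45: 0110110111101000 → 0, fb=0
46: 1101101111010000 → 1, fb=0
47: 1011011110100000 → 1, fb=1
48: 0110111101000001 → 0, fb=0
49: 1101111010000010 → 1, fb=0
50: 1011110100000100 → 1, fb=0
51: 0111101000001000 → 0, fb=0
52: 1111010000010000 → 1, fb=0
53: 1110100000100000 → 1, fb=1
54: 1101000001000001 → 1, fb=1
55: 1010000010000011 → 1, fb=0
56: 0100000100000110 → 0, fb=0
57: 1000001000001100 → 1, fb=0
58: 0000010000011000 → 0, fb=1
59: 0000100000110001 → 0, fb=1
60: 0001000001100011 → 0, fb=1
61: 0010000011000111 → 0, fb=0
62: 0100000110001110 → 0, fb=0
63: 1000001100011100 → 1, fb=1
64: 0000011000111001 → 0, fb=1
65: 0000110001110011 → 0, fb=0
66: 0001100011100110 → 0, fb=0
67: 0011000111001100 → 0, fb=1
68: 0110001110011001 → 0, fb=1
69: 1100011100110011 → 1, fb=1
70: 1000111001100111 → 1, fb=1
71: 0001110011001111 → 0, fb=0
72: 0011100110011110 → 0, fb=1
73: 0111001100111101 → 0, fb=0
74: 1110011001111010 → 1, fb=1
75: 1100110011110101 → 1, fb=1
76: 1001100111101011 → 1, fb=0
77: 0011001111010110 → 0, fb=1
78: 0110011110101101 → 0, fb=1
79: 1100111101011011 → 1, fb=1
80: 1001111010110111 → 1, fb=0
81: 0011110101101110 → 0, fb=0
82: 0111101011011100 → 0, fb=0
83: 1111010110111000 → 1, fb=0
84: 1110101101110000 → 1, fb=0
85: 1101011011100000 → 1, fb=1
86: 1010110111000001 → 1, fb=1
87: 0101101110000011 → 0, fb=1
88: 1011011100000111 → 1, fb=1
89: 0110111000001111 → 0, fb=0
90: 1101110000011110 → 1, fb=0
91: 1011100000111100 → 1, fb=1
92: 0111000001111001 → 0, fb=1
93: 1110000011110011 → 1, fb=1
94: 1100000111100111 → 1, fb=1
95: 1000001111001111 → 1, fb=1
96: 0000011110011111 → 0, fb=1
97: 0000111100111111 → 0, fb=1
98: 0001111001111111 → 0, fb=1
99: 0011110011111111 → 0, fb=1
100: 0111100111111111 → 0, fb=1
101: 1111001111111111 → 1, fb=0
102: 1110011111111110 → 1, fb=0
103: 1100111111111100 → 1, fb=1
104: 1001111111111001 → 1, fb=0
105: 0011111111110010 → 0, fb=0
106: 0111111111100100 → 0, fb=1
107: 1111111111001001 → 1, fb=1
108: 1111111110010011 → 1, fb=1
109: 1111111100100111 → 1, fb=1
110: 1111111001001111 → 1, fb=1
111: 1111110010011111 → 1, fb=0
112: 1111100100111110 → 1, fb=0
113: 1111001001111100 → 1, fb=1
114: 1110010011111001 → 1, fb=0
115: 1100100111110010 → 1, fb=1
116: 1001001111100101 → 1, fb=0
117: 0010011111001010 → 0, fb=1
118: 0100111110010101 → 0, fb=0
119: 1001111100101010 → 1, fb=0
120: 0011111001010100 → 0, fb=0
121: 0111110010101000 → 0, fb=0
122: 1111100101010000 → 1, fb=0
123: 1111001010100000 → 1, fb=1
124: 1110010101000001 → 1, fb=1
125: 1100101010000011 → 1, fb=0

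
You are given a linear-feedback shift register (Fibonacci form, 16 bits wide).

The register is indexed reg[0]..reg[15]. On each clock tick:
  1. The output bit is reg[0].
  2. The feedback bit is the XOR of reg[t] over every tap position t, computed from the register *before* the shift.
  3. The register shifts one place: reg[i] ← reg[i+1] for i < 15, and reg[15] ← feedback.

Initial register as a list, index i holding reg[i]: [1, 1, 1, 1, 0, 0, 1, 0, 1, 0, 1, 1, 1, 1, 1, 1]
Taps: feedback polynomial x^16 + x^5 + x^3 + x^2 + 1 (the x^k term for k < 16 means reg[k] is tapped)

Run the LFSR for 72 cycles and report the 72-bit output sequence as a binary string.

step | reg (before) | out | fb
   0 | 1111001010111111 | 1 | 1
   1 | 1110010101111111 | 1 | 1
   2 | 1100101011111111 | 1 | 1
   3 | 1001010111111111 | 1 | 1
   4 | 0010101111111111 | 0 | 1
   5 | 0101011111111111 | 0 | 0
   6 | 1010111111111110 | 1 | 1
   7 | 0101111111111101 | 0 | 0
   8 | 1011111111111010 | 1 | 0
   9 | 0111111111110100 | 0 | 1
  10 | 1111111111101001 | 1 | 0
  11 | 1111111111010010 | 1 | 0
  12 | 1111111110100100 | 1 | 0
  13 | 1111111101001000 | 1 | 0
  14 | 1111111010010000 | 1 | 0
  15 | 1111110100100000 | 1 | 0
  16 | 1111101001000000 | 1 | 1
  17 | 1111010010000001 | 1 | 0
  18 | 1110100100000010 | 1 | 0
  19 | 1101001000000100 | 1 | 0
  20 | 1010010000001000 | 1 | 1
  21 | 0100100000010001 | 0 | 0
  22 | 1001000000100010 | 1 | 0
  23 | 0010000001000100 | 0 | 1
  24 | 0100000010001001 | 0 | 0
  25 | 1000000100010010 | 1 | 1
  26 | 0000001000100101 | 0 | 0
  27 | 0000010001001010 | 0 | 1
  28 | 0000100010010101 | 0 | 0
  29 | 0001000100101010 | 0 | 1
  30 | 0010001001010101 | 0 | 1
  31 | 0100010010101011 | 0 | 1
  32 | 1000100101010111 | 1 | 1
  33 | 0001001010101111 | 0 | 1
  34 | 0010010101011111 | 0 | 0
  35 | 0100101010111110 | 0 | 0
  36 | 1001010101111100 | 1 | 1
  37 | 0010101011111001 | 0 | 1
  38 | 0101010111110011 | 0 | 0
  39 | 1010101111100110 | 1 | 0
  40 | 0101011111001100 | 0 | 0
  41 | 1010111110011000 | 1 | 1
  42 | 0101111100110001 | 0 | 0
  43 | 1011111001100010 | 1 | 0
  44 | 0111110011000100 | 0 | 1
  45 | 1111100110001001 | 1 | 1
  46 | 1111001100010011 | 1 | 1
  47 | 1110011000100111 | 1 | 1
  48 | 1100110001001111 | 1 | 0
  49 | 1001100010011110 | 1 | 0
  50 | 0011000100111100 | 0 | 0
  51 | 0110001001111000 | 0 | 1
  52 | 1100010011110001 | 1 | 0
  53 | 1000100111100010 | 1 | 1
  54 | 0001001111000101 | 0 | 1
  55 | 0010011110001011 | 0 | 0
  56 | 0100111100010110 | 0 | 1
  57 | 1001111000101101 | 1 | 1
  58 | 0011110001011011 | 0 | 1
  59 | 0111100010110111 | 0 | 0
  60 | 1111000101101110 | 1 | 1
  61 | 1110001011011101 | 1 | 0
  62 | 1100010110111010 | 1 | 0
  63 | 1000101101110100 | 1 | 1
  64 | 0001011011101001 | 0 | 0
  65 | 0010110111010010 | 0 | 0
  66 | 0101101110100100 | 0 | 1
  67 | 1011011101001001 | 1 | 0
  68 | 0110111010010010 | 0 | 0
  69 | 1101110100100100 | 1 | 1
  70 | 1011101001001001 | 1 | 1
  71 | 0111010010010011 | 0 | 1

111100101011111111111010010000001000100101010111110011000100111100010110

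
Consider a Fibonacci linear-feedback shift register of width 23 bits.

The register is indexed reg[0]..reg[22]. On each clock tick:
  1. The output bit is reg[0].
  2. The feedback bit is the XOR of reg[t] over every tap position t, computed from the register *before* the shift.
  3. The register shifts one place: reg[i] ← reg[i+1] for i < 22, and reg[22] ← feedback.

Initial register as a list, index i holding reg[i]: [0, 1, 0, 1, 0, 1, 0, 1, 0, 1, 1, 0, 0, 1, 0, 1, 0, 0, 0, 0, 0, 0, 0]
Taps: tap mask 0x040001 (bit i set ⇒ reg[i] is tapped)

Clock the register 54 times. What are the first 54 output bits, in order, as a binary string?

010101010110010100000000101011111011011110111100101110

k : reg_k → out_k, fb_k
0: 01010101011001010000000 → 0, fb=0
1: 10101010110010100000000 → 1, fb=1
2: 01010101100101000000001 → 0, fb=0
3: 10101011001010000000010 → 1, fb=1
4: 01010110010100000000101 → 0, fb=0
5: 10101100101000000001010 → 1, fb=1
6: 01011001010000000010101 → 0, fb=1
7: 10110010100000000101011 → 1, fb=1
8: 01100101000000001010111 → 0, fb=1
9: 11001010000000010101111 → 1, fb=1
10: 10010100000000101011111 → 1, fb=0
11: 00101000000001010111110 → 0, fb=1
12: 01010000000010101111101 → 0, fb=1
13: 10100000000101011111011 → 1, fb=0
14: 01000000001010111110110 → 0, fb=1
15: 10000000010101111101101 → 1, fb=1
16: 00000000101011111011011 → 0, fb=1
17: 00000001010111110110111 → 0, fb=1
18: 00000010101111101101111 → 0, fb=0
19: 00000101011111011011110 → 0, fb=1
20: 00001010111110110111101 → 0, fb=1
21: 00010101111101101111011 → 0, fb=1
22: 00101011111011011110111 → 0, fb=1
23: 01010111110110111101111 → 0, fb=0
24: 10101111101101111011110 → 1, fb=0
25: 01011111011011110111100 → 0, fb=1
26: 10111110110111101111001 → 1, fb=0
27: 01111101101111011110010 → 0, fb=1
28: 11111011011110111100101 → 1, fb=1
29: 11110110111101111001011 → 1, fb=1
30: 11101101111011110010111 → 1, fb=0
31: 11011011110111100101110 → 1, fb=1
32: 10110111101111001011101 → 1, fb=0
33: 01101111011110010111010 → 0, fb=1
34: 11011110111100101110101 → 1, fb=0
35: 10111101111001011101010 → 1, fb=1
36: 01111011110010111010101 → 0, fb=1
37: 11110111100101110101011 → 1, fb=1
38: 11101111001011101010111 → 1, fb=0
39: 11011110010111010101110 → 1, fb=1
40: 10111100101110101011101 → 1, fb=0
41: 01111001011101010111010 → 0, fb=1
42: 11110010111010101110101 → 1, fb=0
43: 11100101110101011101010 → 1, fb=1
44: 11001011101010111010101 → 1, fb=0
45: 10010111010101110101010 → 1, fb=1
46: 00101110101011101010101 → 0, fb=1
47: 01011101010111010101011 → 0, fb=0
48: 10111010101110101010110 → 1, fb=0
49: 01110101011101010101100 → 0, fb=0
50: 11101010111010101011000 → 1, fb=0
51: 11010101110101010110000 → 1, fb=0
52: 10101011101010101100000 → 1, fb=1
53: 01010111010101011000001 → 0, fb=0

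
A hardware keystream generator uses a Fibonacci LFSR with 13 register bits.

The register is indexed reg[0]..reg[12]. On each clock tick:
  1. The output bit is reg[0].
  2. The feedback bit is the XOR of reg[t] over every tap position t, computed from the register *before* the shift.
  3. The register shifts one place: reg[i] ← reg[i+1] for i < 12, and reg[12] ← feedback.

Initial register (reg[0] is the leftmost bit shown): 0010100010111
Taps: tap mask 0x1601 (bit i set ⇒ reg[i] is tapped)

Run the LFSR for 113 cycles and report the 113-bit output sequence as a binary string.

00101000101110010101001100010001001101100011011111011010011001111001000000101101010101001101011000000100010101010

step | reg (before) | out | fb
   0 | 0010100010111 | 0 | 0
   1 | 0101000101110 | 0 | 0
   2 | 1010001011100 | 1 | 1
   3 | 0100010111001 | 0 | 0
   4 | 1000101110010 | 1 | 1
   5 | 0001011100101 | 0 | 0
   6 | 0010111001010 | 0 | 1
   7 | 0101110010101 | 0 | 0
   8 | 1011100101010 | 1 | 0
   9 | 0111001010100 | 0 | 1
  10 | 1110010101001 | 1 | 1
  11 | 1100101010011 | 1 | 0
  12 | 1001010100110 | 1 | 0
  13 | 0010101001100 | 0 | 0
  14 | 0101010011000 | 0 | 1
  15 | 1010100110001 | 1 | 0
  16 | 0101001100010 | 0 | 0
  17 | 1010011000100 | 1 | 0
  18 | 0100110001000 | 0 | 1
  19 | 1001100010001 | 1 | 0
  20 | 0011000100010 | 0 | 0
  21 | 0110001000100 | 0 | 1
  22 | 1100010001001 | 1 | 1
  23 | 1000100010011 | 1 | 0
  24 | 0001000100110 | 0 | 1
  25 | 0010001001101 | 0 | 1
  26 | 0100010011011 | 0 | 0
  27 | 1000100110110 | 1 | 0
  28 | 0001001101100 | 0 | 0
  29 | 0010011011000 | 0 | 1
  30 | 0100110110001 | 0 | 1
  31 | 1001101100011 | 1 | 0
  32 | 0011011000110 | 0 | 1
  33 | 0110110001101 | 0 | 1
  34 | 1101100011011 | 1 | 1
  35 | 1011000110111 | 1 | 1
  36 | 0110001101111 | 0 | 1
  37 | 1100011011111 | 1 | 0
  38 | 1000110111110 | 1 | 1
  39 | 0001101111101 | 0 | 1
  40 | 0011011111011 | 0 | 0
  41 | 0110111110110 | 0 | 1
  42 | 1101111101101 | 1 | 0
  43 | 1011111011010 | 1 | 0
  44 | 0111110110100 | 0 | 1
  45 | 1111101101001 | 1 | 1
  46 | 1111011010011 | 1 | 0
  47 | 1110110100110 | 1 | 0
  48 | 1101101001100 | 1 | 1
  49 | 1011010011001 | 1 | 1
  50 | 0110100110011 | 0 | 1
  51 | 1101001100111 | 1 | 1
  52 | 1010011001111 | 1 | 0
  53 | 0100110011110 | 0 | 0
  54 | 1001100111100 | 1 | 1
  55 | 0011001111001 | 0 | 0
  56 | 0110011110010 | 0 | 0
  57 | 1100111100100 | 1 | 0
  58 | 1001111001000 | 1 | 0
  59 | 0011110010000 | 0 | 0
  60 | 0111100100000 | 0 | 0
  61 | 1111001000000 | 1 | 1
  62 | 1110010000001 | 1 | 0
  63 | 1100100000010 | 1 | 1
  64 | 1001000000101 | 1 | 1
  65 | 0010000001011 | 0 | 0
  66 | 0100000010110 | 0 | 1
  67 | 1000000101101 | 1 | 0
  68 | 0000001011010 | 0 | 1
  69 | 0000010110101 | 0 | 0
  70 | 0000101101010 | 0 | 1
  71 | 0001011010101 | 0 | 0
  72 | 0010110101010 | 0 | 1
  73 | 0101101010101 | 0 | 0
  74 | 1011010101010 | 1 | 0
  75 | 0110101010100 | 0 | 1
  76 | 1101010101001 | 1 | 1
  77 | 1010101010011 | 1 | 0
  78 | 0101010100110 | 0 | 1
  79 | 1010101001101 | 1 | 0
  80 | 0101010011010 | 0 | 1
  81 | 1010100110101 | 1 | 1
  82 | 0101001101011 | 0 | 0
  83 | 1010011010110 | 1 | 0
  84 | 0100110101100 | 0 | 0
  85 | 1001101011000 | 1 | 0
  86 | 0011010110000 | 0 | 0
  87 | 0110101100000 | 0 | 0
  88 | 1101011000000 | 1 | 1
  89 | 1010110000001 | 1 | 0
  90 | 0101100000010 | 0 | 0
  91 | 1011000000100 | 1 | 0
  92 | 0110000001000 | 0 | 1
  93 | 1100000010001 | 1 | 0
  94 | 1000000100010 | 1 | 1
  95 | 0000001000101 | 0 | 0
  96 | 0000010001010 | 0 | 1
  97 | 0000100010101 | 0 | 0
  98 | 0001000101010 | 0 | 1
  99 | 0010001010101 | 0 | 0
 100 | 0100010101010 | 0 | 1
 101 | 1000101010101 | 1 | 1
 102 | 0001010101011 | 0 | 0
 103 | 0010101010110 | 0 | 1
 104 | 0101010101101 | 0 | 1
 105 | 1010101011011 | 1 | 1
 106 | 0101010110111 | 0 | 0
 107 | 1010101101110 | 1 | 1
 108 | 0101011011101 | 0 | 1
 109 | 1010110111011 | 1 | 1
 110 | 0101101110111 | 0 | 0
 111 | 1011011101110 | 1 | 1
 112 | 0110111011101 | 0 | 1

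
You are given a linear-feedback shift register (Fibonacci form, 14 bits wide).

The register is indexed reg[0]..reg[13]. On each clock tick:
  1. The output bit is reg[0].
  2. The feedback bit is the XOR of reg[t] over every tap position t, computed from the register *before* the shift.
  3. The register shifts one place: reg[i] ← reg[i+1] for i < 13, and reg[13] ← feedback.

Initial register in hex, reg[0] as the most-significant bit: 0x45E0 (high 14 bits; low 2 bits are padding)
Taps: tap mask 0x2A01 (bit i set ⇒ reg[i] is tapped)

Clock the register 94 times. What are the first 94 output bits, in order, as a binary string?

0100010111100011101010101111101111110011111101001010101010011001100110010000101001010111101111

k : reg_k → out_k, fb_k
0: 01000101111000 → 0, fb=1
1: 10001011110001 → 1, fb=1
2: 00010111100011 → 0, fb=1
3: 00101111000111 → 0, fb=0
4: 01011110001110 → 0, fb=1
5: 10111100011101 → 1, fb=0
6: 01111000111010 → 0, fb=1
7: 11110001110101 → 1, fb=0
8: 11100011101010 → 1, fb=1
9: 11000111010101 → 1, fb=0
10: 10001110101010 → 1, fb=1
11: 00011101010101 → 0, fb=1
12: 00111010101011 → 0, fb=1
13: 01110101010111 → 0, fb=1
14: 11101010101111 → 1, fb=1
15: 11010101011111 → 1, fb=0
16: 10101010111110 → 1, fb=1
17: 01010101111101 → 0, fb=1
18: 10101011111011 → 1, fb=1
19: 01010111110111 → 0, fb=1
20: 10101111101111 → 1, fb=1
21: 01011111011111 → 0, fb=1
22: 10111110111111 → 1, fb=0
23: 01111101111110 → 0, fb=0
24: 11111011111100 → 1, fb=1
25: 11110111111001 → 1, fb=1
26: 11101111110011 → 1, fb=1
27: 11011111100111 → 1, fb=1
28: 10111111001111 → 1, fb=1
29: 01111110011111 → 0, fb=1
30: 11111100111111 → 1, fb=0
31: 11111001111110 → 1, fb=1
32: 11110011111101 → 1, fb=0
33: 11100111111010 → 1, fb=0
34: 11001111110100 → 1, fb=1
35: 10011111101001 → 1, fb=0
36: 00111111010010 → 0, fb=1
37: 01111110100101 → 0, fb=0
38: 11111101001010 → 1, fb=1
39: 11111010010101 → 1, fb=0
40: 11110100101010 → 1, fb=1
41: 11101001010101 → 1, fb=0
42: 11010010101010 → 1, fb=1
43: 10100101010101 → 1, fb=0
44: 01001010101010 → 0, fb=0
45: 10010101010100 → 1, fb=1
46: 00101010101001 → 0, fb=1
47: 01010101010011 → 0, fb=0
48: 10101010100110 → 1, fb=0
49: 01010101001100 → 0, fb=1
50: 10101010011001 → 1, fb=1
51: 01010100110011 → 0, fb=0
52: 10101001100110 → 1, fb=0
53: 01010011001100 → 0, fb=1
54: 10100110011001 → 1, fb=1
55: 01001100110011 → 0, fb=0
56: 10011001100110 → 1, fb=0
57: 00110011001100 → 0, fb=1
58: 01100110011001 → 0, fb=0
59: 11001100110010 → 1, fb=0
60: 10011001100100 → 1, fb=0
61: 00110011001000 → 0, fb=0
62: 01100110010000 → 0, fb=1
63: 11001100100001 → 1, fb=0
64: 10011001000010 → 1, fb=1
65: 00110010000101 → 0, fb=0
66: 01100100001010 → 0, fb=0
67: 11001000010100 → 1, fb=1
68: 10010000101001 → 1, fb=0
69: 00100001010010 → 0, fb=1
70: 01000010100101 → 0, fb=0
71: 10000101001010 → 1, fb=1
72: 00001010010101 → 0, fb=1
73: 00010100101011 → 0, fb=1
74: 00101001010111 → 0, fb=1
75: 01010010101111 → 0, fb=0
76: 10100101011110 → 1, fb=1
77: 01001010111101 → 0, fb=1
78: 10010101111011 → 1, fb=1
79: 00101011110111 → 0, fb=1
80: 01010111101111 → 0, fb=0
81: 10101111011110 → 1, fb=1
82: 01011110111101 → 0, fb=1
83: 10111101111011 → 1, fb=1
84: 01111011110111 → 0, fb=1
85: 11110111101111 → 1, fb=1
86: 11101111011111 → 1, fb=0
87: 11011110111110 → 1, fb=1
88: 10111101111101 → 1, fb=0
89: 01111011111010 → 0, fb=1
90: 11110111110101 → 1, fb=0
91: 11101111101010 → 1, fb=1
92: 11011111010101 → 1, fb=0
93: 10111110101010 → 1, fb=1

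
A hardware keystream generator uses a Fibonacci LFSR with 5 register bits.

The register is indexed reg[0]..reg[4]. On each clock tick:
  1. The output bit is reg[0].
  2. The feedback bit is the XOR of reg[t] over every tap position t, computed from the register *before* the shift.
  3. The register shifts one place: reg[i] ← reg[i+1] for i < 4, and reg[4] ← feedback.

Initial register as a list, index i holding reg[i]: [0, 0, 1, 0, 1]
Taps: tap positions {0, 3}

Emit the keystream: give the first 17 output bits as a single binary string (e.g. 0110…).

00101011101100011

k : reg_k → out_k, fb_k
0: 00101 → 0, fb=0
1: 01010 → 0, fb=1
2: 10101 → 1, fb=1
3: 01011 → 0, fb=1
4: 10111 → 1, fb=0
5: 01110 → 0, fb=1
6: 11101 → 1, fb=1
7: 11011 → 1, fb=0
8: 10110 → 1, fb=0
9: 01100 → 0, fb=0
10: 11000 → 1, fb=1
11: 10001 → 1, fb=1
12: 00011 → 0, fb=1
13: 00111 → 0, fb=1
14: 01111 → 0, fb=1
15: 11111 → 1, fb=0
16: 11110 → 1, fb=0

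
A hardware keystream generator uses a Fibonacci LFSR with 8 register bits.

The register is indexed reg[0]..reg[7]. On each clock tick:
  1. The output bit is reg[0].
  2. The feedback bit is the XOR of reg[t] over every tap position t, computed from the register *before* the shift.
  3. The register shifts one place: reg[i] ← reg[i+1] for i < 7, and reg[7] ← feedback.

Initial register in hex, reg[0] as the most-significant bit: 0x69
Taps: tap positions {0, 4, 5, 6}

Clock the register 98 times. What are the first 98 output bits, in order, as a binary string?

tick  register→output (feedback)
  0  01101001→0 (1)
  1  11010011→1 (0)
  2  10100110→1 (1)
  3  01001101→0 (0)
  4  10011010→1 (1)
  5  00110101→0 (1)
  6  01101011→0 (0)
  7  11010110→1 (1)
  8  10101101→1 (1)
  9  01011011→0 (0)
 10  10110110→1 (1)
 11  01101101→0 (0)
 12  11011010→1 (1)
 13  10110101→1 (0)
 14  01101010→0 (0)
 15  11010100→1 (0)
 16  10101000→1 (0)
 17  01010000→0 (0)
 18  10100000→1 (1)
 19  01000001→0 (0)
 20  10000010→1 (0)
 21  00000100→0 (1)
 22  00001001→0 (1)
 23  00010011→0 (1)
 24  00100111→0 (0)
 25  01001110→0 (1)
 26  10011101→1 (1)
 27  00111011→0 (0)
 28  01110110→0 (0)
 29  11101100→1 (1)
 30  11011001→1 (0)
 31  10110010→1 (0)
 32  01100100→0 (1)
 33  11001001→1 (0)
 34  10010010→1 (0)
 35  00100100→0 (1)
 36  01001001→0 (1)
 37  10010011→1 (0)
 38  00100110→0 (0)
 39  01001100→0 (0)
 40  10011000→1 (0)
 41  00110000→0 (0)
 42  01100000→0 (0)
 43  11000000→1 (1)
 44  10000001→1 (1)
 45  00000011→0 (1)
 46  00000111→0 (0)
 47  00001110→0 (1)
 48  00011101→0 (0)
 49  00111010→0 (0)
 50  01110100→0 (1)
 51  11101001→1 (0)
 52  11010010→1 (0)
 53  10100100→1 (0)
 54  01001000→0 (1)
 55  10010001→1 (1)
 56  00100011→0 (1)
 57  01000111→0 (0)
 58  10001110→1 (0)
 59  00011100→0 (0)
 60  00111000→0 (1)
 61  01110001→0 (0)
 62  11100010→1 (0)
 63  11000100→1 (0)
 64  10001000→1 (0)
 65  00010000→0 (0)
 66  00100000→0 (0)
 67  01000000→0 (0)
 68  10000000→1 (1)
 69  00000001→0 (0)
 70  00000010→0 (1)
 71  00000101→0 (1)
 72  00001011→0 (0)
 73  00010110→0 (0)
 74  00101100→0 (0)
 75  01011000→0 (1)
 76  10110001→1 (1)
 77  01100011→0 (1)
 78  11000111→1 (1)
 79  10001111→1 (0)
 80  00011110→0 (1)
 81  00111101→0 (0)
 82  01111010→0 (0)
 83  11110100→1 (0)
 84  11101000→1 (0)
 85  11010000→1 (1)
 86  10100001→1 (1)
 87  01000011→0 (1)
 88  10000111→1 (1)
 89  00001111→0 (1)
 90  00011111→0 (1)
 91  00111111→0 (1)
 92  01111111→0 (1)
 93  11111111→1 (0)
 94  11111110→1 (0)
 95  11111100→1 (1)
 96  11111001→1 (0)
 97  11110010→1 (0)

01101001101011011010100000100111011001001001100000011101001000111000100000001011000111101000011111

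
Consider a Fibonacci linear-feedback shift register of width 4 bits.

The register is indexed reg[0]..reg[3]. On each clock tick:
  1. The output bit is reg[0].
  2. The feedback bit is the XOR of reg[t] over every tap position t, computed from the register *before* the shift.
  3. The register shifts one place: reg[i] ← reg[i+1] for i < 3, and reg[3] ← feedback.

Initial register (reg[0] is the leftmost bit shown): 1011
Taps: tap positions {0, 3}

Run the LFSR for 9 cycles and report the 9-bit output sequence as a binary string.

tick  register→output (feedback)
  0  1011→1 (0)
  1  0110→0 (0)
  2  1100→1 (1)
  3  1001→1 (0)
  4  0010→0 (0)
  5  0100→0 (0)
  6  1000→1 (1)
  7  0001→0 (1)
  8  0011→0 (1)

101100100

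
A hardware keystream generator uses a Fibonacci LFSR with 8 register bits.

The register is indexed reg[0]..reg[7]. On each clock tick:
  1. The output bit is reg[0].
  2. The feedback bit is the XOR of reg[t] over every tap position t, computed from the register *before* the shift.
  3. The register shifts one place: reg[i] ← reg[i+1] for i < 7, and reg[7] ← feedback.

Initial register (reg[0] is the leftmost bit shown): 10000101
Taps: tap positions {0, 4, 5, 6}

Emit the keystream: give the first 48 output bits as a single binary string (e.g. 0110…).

tick  register→output (feedback)
  0  10000101→1 (0)
  1  00001010→0 (0)
  2  00010100→0 (1)
  3  00101001→0 (1)
  4  01010011→0 (1)
  5  10100111→1 (1)
  6  01001111→0 (1)
  7  10011111→1 (0)
  8  00111110→0 (1)
  9  01111101→0 (0)
 10  11111010→1 (1)
 11  11110101→1 (0)
 12  11101010→1 (1)
 13  11010101→1 (0)
 14  10101010→1 (1)
 15  01010101→0 (1)
 16  10101011→1 (1)
 17  01010111→0 (0)
 18  10101110→1 (0)
 19  01011100→0 (0)
 20  10111000→1 (0)
 21  01110000→0 (0)
 22  11100000→1 (1)
 23  11000001→1 (1)
 24  10000011→1 (0)
 25  00000110→0 (0)
 26  00001100→0 (0)
 27  00011000→0 (1)
 28  00110001→0 (0)
 29  01100010→0 (1)
 30  11000101→1 (0)
 31  10001010→1 (1)
 32  00010101→0 (1)
 33  00101011→0 (0)
 34  01010110→0 (0)
 35  10101100→1 (1)
 36  01011001→0 (1)
 37  10110011→1 (0)
 38  01100110→0 (0)
 39  11001100→1 (1)
 40  10011001→1 (0)
 41  00110010→0 (1)
 42  01100101→0 (1)
 43  11001011→1 (1)
 44  10010111→1 (1)
 45  00101111→0 (1)
 46  01011111→0 (1)
 47  10111111→1 (0)

100001010011111010101011100000110001010110011001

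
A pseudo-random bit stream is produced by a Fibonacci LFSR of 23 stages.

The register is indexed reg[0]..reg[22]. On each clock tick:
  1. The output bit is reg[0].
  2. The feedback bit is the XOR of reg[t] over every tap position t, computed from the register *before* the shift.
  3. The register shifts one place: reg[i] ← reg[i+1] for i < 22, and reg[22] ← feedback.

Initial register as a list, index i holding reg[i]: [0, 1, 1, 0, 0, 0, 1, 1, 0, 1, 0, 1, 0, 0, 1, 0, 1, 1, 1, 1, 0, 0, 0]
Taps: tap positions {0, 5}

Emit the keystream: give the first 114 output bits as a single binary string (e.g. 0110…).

011000110101001011110000000100100001100111100100101000100100101011100001110101100010110110110110001001110011011011

k : reg_k → out_k, fb_k
0: 01100011010100101111000 → 0, fb=0
1: 11000110101001011110000 → 1, fb=0
2: 10001101010010111100000 → 1, fb=0
3: 00011010100101111000000 → 0, fb=0
4: 00110101001011110000000 → 0, fb=1
5: 01101010010111100000001 → 0, fb=0
6: 11010100101111000000010 → 1, fb=0
7: 10101001011110000000100 → 1, fb=1
8: 01010010111100000001001 → 0, fb=0
9: 10100101111000000010010 → 1, fb=0
10: 01001011110000000100100 → 0, fb=0
11: 10010111100000001001000 → 1, fb=0
12: 00101111000000010010000 → 0, fb=1
13: 01011110000000100100001 → 0, fb=1
14: 10111100000001001000011 → 1, fb=0
15: 01111000000010010000110 → 0, fb=0
16: 11110000000100100001100 → 1, fb=1
17: 11100000001001000011001 → 1, fb=1
18: 11000000010010000110011 → 1, fb=1
19: 10000000100100001100111 → 1, fb=1
20: 00000001001000011001111 → 0, fb=0
21: 00000010010000110011110 → 0, fb=0
22: 00000100100001100111100 → 0, fb=1
23: 00001001000011001111001 → 0, fb=0
24: 00010010000110011110010 → 0, fb=0
25: 00100100001100111100100 → 0, fb=1
26: 01001000011001111001001 → 0, fb=0
27: 10010000110011110010010 → 1, fb=1
28: 00100001100111100100101 → 0, fb=0
29: 01000011001111001001010 → 0, fb=0
30: 10000110011110010010100 → 1, fb=0
31: 00001100111100100101000 → 0, fb=1
32: 00011001111001001010001 → 0, fb=0
33: 00110011110010010100010 → 0, fb=0
34: 01100111100100101000100 → 0, fb=1
35: 11001111001001010001001 → 1, fb=0
36: 10011110010010100010010 → 1, fb=0
37: 00111100100101000100100 → 0, fb=1
38: 01111001001010001001001 → 0, fb=0
39: 11110010010100010010010 → 1, fb=1
40: 11100100101000100100101 → 1, fb=0
41: 11001001010001001001010 → 1, fb=1
42: 10010010100010010010101 → 1, fb=1
43: 00100101000100100101011 → 0, fb=1
44: 01001010001001001010111 → 0, fb=0
45: 10010100010010010101110 → 1, fb=0
46: 00101000100100101011100 → 0, fb=0
47: 01010001001001010111000 → 0, fb=0
48: 10100010010010101110000 → 1, fb=1
49: 01000100100101011100001 → 0, fb=1
50: 10001001001010111000011 → 1, fb=1
51: 00010010010101110000111 → 0, fb=0
52: 00100100101011100001110 → 0, fb=1
53: 01001001010111000011101 → 0, fb=0
54: 10010010101110000111010 → 1, fb=1
55: 00100101011100001110101 → 0, fb=1
56: 01001010111000011101011 → 0, fb=0
57: 10010101110000111010110 → 1, fb=0
58: 00101011100001110101100 → 0, fb=0
59: 01010111000011101011000 → 0, fb=1
60: 10101110000111010110001 → 1, fb=0
61: 01011100001110101100010 → 0, fb=1
62: 10111000011101011000101 → 1, fb=1
63: 01110000111010110001011 → 0, fb=0
64: 11100001110101100010110 → 1, fb=1
65: 11000011101011000101101 → 1, fb=1
66: 10000111010110001011011 → 1, fb=0
67: 00001110101100010110110 → 0, fb=1
68: 00011101011000101101101 → 0, fb=1
69: 00111010110001011011011 → 0, fb=0
70: 01110101100010110110110 → 0, fb=1
71: 11101011000101101101101 → 1, fb=1
72: 11010110001011011011011 → 1, fb=0
73: 10101100010110110110110 → 1, fb=0
74: 01011000101101101101100 → 0, fb=0
75: 10110001011011011011000 → 1, fb=1
76: 01100010110110110110001 → 0, fb=0
77: 11000101101101101100010 → 1, fb=0
78: 10001011011011011000100 → 1, fb=1
79: 00010110110110110001001 → 0, fb=1
80: 00101101101101100010011 → 0, fb=1
81: 01011011011011000100111 → 0, fb=0
82: 10110110110110001001110 → 1, fb=0
83: 01101101101100010011100 → 0, fb=1
84: 11011011011000100111001 → 1, fb=1
85: 10110110110001001110011 → 1, fb=0
86: 01101101100010011100110 → 0, fb=1
87: 11011011000100111001101 → 1, fb=1
88: 10110110001001110011011 → 1, fb=0
89: 01101100010011100110110 → 0, fb=1
90: 11011000100111001101101 → 1, fb=1
91: 10110001001110011011011 → 1, fb=1
92: 01100010011100110110111 → 0, fb=0
93: 11000100111001101101110 → 1, fb=0
94: 10001001110011011011100 → 1, fb=1
95: 00010011100110110111001 → 0, fb=0
96: 00100111001101101110010 → 0, fb=1
97: 01001110011011011100101 → 0, fb=1
98: 10011100110110111001011 → 1, fb=0
99: 00111001101101110010110 → 0, fb=0
100: 01110011011011100101100 → 0, fb=0
101: 11100110110111001011000 → 1, fb=0
102: 11001101101110010110000 → 1, fb=0
103: 10011011011100101100000 → 1, fb=1
104: 00110110111001011000001 → 0, fb=1
105: 01101101110010110000011 → 0, fb=1
106: 11011011100101100000111 → 1, fb=1
107: 10110111001011000001111 → 1, fb=0
108: 01101110010110000011110 → 0, fb=1
109: 11011100101100000111101 → 1, fb=0
110: 10111001011000001111010 → 1, fb=1
111: 01110010110000011110101 → 0, fb=0
112: 11100101100000111101010 → 1, fb=0
113: 11001011000001111010100 → 1, fb=1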